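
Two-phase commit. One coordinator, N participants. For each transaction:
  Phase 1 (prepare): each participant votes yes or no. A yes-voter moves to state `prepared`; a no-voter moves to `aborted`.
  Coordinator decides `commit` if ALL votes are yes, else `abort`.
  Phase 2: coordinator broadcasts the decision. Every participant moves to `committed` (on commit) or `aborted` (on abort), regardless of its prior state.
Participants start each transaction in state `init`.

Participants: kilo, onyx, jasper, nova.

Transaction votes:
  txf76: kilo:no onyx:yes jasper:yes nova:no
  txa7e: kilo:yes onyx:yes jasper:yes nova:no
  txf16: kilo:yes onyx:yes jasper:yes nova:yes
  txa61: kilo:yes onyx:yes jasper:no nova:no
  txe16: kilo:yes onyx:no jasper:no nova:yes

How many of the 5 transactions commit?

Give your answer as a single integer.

txf76: no from kilo, nova -> abort (commits=0)
txa7e: no from nova -> abort (commits=0)
txf16: all yes -> commit (commits=1)
txa61: no from jasper, nova -> abort (commits=1)
txe16: no from onyx, jasper -> abort (commits=1)

Answer: 1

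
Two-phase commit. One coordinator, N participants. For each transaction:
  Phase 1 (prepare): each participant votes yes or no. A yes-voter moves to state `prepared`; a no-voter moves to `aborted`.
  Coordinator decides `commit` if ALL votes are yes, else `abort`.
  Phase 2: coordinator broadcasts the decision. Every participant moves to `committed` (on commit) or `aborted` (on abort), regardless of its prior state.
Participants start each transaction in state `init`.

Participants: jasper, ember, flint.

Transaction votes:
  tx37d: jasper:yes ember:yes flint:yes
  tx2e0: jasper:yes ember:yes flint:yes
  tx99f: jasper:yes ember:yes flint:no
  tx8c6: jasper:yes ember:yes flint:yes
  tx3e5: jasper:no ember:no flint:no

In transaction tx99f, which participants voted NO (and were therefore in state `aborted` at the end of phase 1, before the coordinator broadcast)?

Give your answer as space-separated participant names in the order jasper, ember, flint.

Txn tx99f phase 1: jasper yes -> prepared; ember yes -> prepared; flint no -> aborted

Answer: flint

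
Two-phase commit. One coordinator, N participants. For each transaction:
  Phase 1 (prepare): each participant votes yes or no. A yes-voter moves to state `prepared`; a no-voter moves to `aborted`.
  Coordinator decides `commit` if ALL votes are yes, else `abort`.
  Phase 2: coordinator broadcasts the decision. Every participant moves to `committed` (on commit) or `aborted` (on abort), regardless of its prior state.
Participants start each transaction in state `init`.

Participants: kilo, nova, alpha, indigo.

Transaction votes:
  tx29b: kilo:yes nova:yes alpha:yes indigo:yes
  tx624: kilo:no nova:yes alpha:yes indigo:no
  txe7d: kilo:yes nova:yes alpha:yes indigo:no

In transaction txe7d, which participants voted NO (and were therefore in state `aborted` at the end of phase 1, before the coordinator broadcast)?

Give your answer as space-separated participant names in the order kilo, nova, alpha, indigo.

Txn txe7d phase 1: kilo yes -> prepared; nova yes -> prepared; alpha yes -> prepared; indigo no -> aborted

Answer: indigo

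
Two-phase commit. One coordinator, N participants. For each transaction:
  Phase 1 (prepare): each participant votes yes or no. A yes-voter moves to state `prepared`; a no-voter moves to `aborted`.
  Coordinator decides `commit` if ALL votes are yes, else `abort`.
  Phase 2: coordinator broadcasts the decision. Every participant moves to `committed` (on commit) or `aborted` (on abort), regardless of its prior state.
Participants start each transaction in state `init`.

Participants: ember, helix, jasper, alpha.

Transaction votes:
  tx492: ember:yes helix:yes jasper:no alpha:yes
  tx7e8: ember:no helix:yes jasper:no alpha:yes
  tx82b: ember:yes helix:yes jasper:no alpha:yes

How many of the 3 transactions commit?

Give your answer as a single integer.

tx492: no from jasper -> abort (commits=0)
tx7e8: no from ember, jasper -> abort (commits=0)
tx82b: no from jasper -> abort (commits=0)

Answer: 0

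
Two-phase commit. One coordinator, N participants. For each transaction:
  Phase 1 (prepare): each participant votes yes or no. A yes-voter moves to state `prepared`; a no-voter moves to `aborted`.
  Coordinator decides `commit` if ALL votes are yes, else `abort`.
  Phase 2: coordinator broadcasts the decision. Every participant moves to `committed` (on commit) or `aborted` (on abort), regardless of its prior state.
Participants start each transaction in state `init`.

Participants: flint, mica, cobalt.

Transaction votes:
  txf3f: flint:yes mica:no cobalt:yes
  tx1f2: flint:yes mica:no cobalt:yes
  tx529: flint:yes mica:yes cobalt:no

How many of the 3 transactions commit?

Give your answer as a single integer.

txf3f: no from mica -> abort (commits=0)
tx1f2: no from mica -> abort (commits=0)
tx529: no from cobalt -> abort (commits=0)

Answer: 0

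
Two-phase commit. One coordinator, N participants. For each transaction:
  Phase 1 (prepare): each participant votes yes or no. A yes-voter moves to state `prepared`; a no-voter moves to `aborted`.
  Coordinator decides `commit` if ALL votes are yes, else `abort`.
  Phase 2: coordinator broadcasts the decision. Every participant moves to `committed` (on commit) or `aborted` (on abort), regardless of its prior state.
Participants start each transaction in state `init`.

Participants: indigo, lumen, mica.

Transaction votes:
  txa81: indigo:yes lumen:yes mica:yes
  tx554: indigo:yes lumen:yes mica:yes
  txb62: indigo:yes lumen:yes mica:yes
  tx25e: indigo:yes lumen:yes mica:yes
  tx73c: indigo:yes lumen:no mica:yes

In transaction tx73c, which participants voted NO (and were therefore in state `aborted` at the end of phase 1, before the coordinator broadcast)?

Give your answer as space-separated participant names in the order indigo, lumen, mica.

Txn tx73c phase 1: indigo yes -> prepared; lumen no -> aborted; mica yes -> prepared

Answer: lumen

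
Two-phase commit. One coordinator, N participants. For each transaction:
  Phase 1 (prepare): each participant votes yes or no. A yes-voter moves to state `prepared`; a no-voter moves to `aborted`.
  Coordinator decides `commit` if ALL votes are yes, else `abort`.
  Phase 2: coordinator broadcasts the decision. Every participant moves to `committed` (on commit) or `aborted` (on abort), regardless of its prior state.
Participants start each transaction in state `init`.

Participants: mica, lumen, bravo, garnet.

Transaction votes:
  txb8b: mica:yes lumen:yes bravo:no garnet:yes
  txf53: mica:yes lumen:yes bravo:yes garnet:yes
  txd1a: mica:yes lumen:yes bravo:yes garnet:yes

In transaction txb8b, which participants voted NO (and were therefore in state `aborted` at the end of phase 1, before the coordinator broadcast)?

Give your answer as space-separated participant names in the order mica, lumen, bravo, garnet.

Answer: bravo

Derivation:
Txn txb8b phase 1: mica yes -> prepared; lumen yes -> prepared; bravo no -> aborted; garnet yes -> prepared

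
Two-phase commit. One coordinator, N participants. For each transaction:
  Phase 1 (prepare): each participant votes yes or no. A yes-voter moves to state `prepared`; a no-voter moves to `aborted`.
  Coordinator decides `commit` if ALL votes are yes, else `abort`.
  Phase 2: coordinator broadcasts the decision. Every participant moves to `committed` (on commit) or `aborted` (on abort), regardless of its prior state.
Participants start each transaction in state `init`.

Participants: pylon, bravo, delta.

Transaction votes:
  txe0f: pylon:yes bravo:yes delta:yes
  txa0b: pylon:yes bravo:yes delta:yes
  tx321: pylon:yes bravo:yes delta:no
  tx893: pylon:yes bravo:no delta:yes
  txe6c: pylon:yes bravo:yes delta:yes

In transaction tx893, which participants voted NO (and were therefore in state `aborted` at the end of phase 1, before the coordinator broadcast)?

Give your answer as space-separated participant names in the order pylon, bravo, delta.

Txn tx893 phase 1: pylon yes -> prepared; bravo no -> aborted; delta yes -> prepared

Answer: bravo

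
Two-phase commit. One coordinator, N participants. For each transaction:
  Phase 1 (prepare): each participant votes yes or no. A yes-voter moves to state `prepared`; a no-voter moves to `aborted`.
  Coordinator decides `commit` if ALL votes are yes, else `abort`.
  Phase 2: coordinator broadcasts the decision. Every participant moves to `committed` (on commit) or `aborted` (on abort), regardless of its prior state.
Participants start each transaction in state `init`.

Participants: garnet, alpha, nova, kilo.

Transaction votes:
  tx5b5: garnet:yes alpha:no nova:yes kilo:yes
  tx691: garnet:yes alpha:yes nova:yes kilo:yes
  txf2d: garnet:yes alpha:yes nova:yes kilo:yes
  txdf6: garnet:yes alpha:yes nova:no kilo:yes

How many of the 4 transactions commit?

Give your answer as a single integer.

tx5b5: no from alpha -> abort (commits=0)
tx691: all yes -> commit (commits=1)
txf2d: all yes -> commit (commits=2)
txdf6: no from nova -> abort (commits=2)

Answer: 2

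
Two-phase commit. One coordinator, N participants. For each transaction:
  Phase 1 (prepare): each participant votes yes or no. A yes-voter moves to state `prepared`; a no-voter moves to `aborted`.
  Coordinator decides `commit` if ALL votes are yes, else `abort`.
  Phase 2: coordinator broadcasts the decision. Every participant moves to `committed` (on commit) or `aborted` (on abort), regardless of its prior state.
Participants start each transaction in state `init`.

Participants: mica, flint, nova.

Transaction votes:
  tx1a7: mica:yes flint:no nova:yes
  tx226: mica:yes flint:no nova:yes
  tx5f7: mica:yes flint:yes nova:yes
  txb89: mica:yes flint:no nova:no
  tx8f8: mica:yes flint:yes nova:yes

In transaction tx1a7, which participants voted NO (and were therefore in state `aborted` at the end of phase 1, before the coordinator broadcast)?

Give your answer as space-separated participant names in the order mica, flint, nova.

Answer: flint

Derivation:
Txn tx1a7 phase 1: mica yes -> prepared; flint no -> aborted; nova yes -> prepared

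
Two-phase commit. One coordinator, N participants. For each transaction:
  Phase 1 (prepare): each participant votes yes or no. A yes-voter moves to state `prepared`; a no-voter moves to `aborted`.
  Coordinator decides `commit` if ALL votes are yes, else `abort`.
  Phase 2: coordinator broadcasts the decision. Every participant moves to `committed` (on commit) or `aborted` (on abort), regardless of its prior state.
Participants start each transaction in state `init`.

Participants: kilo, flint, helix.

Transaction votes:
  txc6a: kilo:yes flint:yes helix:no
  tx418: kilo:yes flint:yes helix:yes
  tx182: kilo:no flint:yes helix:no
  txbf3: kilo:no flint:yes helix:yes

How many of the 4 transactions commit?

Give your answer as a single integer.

txc6a: no from helix -> abort (commits=0)
tx418: all yes -> commit (commits=1)
tx182: no from kilo, helix -> abort (commits=1)
txbf3: no from kilo -> abort (commits=1)

Answer: 1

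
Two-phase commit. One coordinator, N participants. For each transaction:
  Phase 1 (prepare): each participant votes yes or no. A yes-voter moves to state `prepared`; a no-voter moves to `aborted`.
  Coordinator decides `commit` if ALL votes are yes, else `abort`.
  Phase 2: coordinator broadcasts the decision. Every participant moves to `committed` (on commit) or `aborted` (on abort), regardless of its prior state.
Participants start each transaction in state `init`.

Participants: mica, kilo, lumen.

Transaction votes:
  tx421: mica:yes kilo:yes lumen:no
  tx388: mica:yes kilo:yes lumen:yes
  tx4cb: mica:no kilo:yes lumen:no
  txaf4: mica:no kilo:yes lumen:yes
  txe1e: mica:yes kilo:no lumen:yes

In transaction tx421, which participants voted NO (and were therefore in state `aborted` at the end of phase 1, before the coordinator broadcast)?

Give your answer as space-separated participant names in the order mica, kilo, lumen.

Answer: lumen

Derivation:
Txn tx421 phase 1: mica yes -> prepared; kilo yes -> prepared; lumen no -> aborted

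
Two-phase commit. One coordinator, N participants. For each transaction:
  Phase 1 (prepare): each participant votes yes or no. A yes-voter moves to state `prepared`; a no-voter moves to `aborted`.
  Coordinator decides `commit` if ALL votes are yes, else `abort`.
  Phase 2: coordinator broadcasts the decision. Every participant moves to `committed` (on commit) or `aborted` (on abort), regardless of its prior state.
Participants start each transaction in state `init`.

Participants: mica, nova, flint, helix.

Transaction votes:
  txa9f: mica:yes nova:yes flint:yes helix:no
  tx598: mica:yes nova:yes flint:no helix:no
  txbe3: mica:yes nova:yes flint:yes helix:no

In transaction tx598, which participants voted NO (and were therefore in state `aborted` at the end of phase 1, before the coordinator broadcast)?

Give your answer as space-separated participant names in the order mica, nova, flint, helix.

Txn tx598 phase 1: mica yes -> prepared; nova yes -> prepared; flint no -> aborted; helix no -> aborted

Answer: flint helix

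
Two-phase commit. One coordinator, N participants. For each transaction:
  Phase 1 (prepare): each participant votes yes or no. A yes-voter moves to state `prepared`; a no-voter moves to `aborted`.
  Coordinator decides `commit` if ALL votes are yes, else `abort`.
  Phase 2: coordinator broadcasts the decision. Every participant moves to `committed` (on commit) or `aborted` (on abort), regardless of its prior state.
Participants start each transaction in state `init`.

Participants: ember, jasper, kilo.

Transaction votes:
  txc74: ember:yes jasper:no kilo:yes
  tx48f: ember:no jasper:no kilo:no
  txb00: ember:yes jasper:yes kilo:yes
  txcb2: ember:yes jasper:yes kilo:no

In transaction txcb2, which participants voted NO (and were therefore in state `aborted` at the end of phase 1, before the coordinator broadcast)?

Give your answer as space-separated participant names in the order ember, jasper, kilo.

Txn txcb2 phase 1: ember yes -> prepared; jasper yes -> prepared; kilo no -> aborted

Answer: kilo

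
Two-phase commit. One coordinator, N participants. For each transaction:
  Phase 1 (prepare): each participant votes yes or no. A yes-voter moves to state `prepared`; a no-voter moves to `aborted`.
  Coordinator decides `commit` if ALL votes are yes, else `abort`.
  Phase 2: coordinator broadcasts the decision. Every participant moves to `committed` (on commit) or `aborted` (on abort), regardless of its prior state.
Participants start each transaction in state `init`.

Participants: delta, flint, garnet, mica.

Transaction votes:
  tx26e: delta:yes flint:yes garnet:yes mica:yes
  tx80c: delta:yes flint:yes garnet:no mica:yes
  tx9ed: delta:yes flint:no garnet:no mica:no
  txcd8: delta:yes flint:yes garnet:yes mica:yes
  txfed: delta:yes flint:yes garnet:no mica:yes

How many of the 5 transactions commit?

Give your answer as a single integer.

tx26e: all yes -> commit (commits=1)
tx80c: no from garnet -> abort (commits=1)
tx9ed: no from flint, garnet, mica -> abort (commits=1)
txcd8: all yes -> commit (commits=2)
txfed: no from garnet -> abort (commits=2)

Answer: 2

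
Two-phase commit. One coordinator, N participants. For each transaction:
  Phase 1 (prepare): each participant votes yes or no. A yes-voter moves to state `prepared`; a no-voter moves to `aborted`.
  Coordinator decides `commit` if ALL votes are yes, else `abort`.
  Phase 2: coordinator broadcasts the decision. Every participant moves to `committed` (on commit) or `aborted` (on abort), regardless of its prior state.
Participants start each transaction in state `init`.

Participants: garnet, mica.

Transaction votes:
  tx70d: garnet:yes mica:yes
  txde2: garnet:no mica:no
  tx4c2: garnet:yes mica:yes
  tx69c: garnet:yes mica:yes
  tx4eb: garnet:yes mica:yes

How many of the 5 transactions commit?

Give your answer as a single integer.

Answer: 4

Derivation:
tx70d: all yes -> commit (commits=1)
txde2: no from garnet, mica -> abort (commits=1)
tx4c2: all yes -> commit (commits=2)
tx69c: all yes -> commit (commits=3)
tx4eb: all yes -> commit (commits=4)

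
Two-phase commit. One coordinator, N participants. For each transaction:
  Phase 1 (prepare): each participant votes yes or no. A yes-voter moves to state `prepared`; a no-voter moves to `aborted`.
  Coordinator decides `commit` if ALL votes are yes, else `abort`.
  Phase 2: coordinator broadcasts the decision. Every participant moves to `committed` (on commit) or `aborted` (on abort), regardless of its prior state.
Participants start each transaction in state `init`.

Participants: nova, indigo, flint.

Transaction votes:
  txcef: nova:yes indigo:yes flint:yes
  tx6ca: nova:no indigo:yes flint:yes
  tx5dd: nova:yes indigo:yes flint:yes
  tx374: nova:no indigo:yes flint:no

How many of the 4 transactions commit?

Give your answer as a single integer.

Answer: 2

Derivation:
txcef: all yes -> commit (commits=1)
tx6ca: no from nova -> abort (commits=1)
tx5dd: all yes -> commit (commits=2)
tx374: no from nova, flint -> abort (commits=2)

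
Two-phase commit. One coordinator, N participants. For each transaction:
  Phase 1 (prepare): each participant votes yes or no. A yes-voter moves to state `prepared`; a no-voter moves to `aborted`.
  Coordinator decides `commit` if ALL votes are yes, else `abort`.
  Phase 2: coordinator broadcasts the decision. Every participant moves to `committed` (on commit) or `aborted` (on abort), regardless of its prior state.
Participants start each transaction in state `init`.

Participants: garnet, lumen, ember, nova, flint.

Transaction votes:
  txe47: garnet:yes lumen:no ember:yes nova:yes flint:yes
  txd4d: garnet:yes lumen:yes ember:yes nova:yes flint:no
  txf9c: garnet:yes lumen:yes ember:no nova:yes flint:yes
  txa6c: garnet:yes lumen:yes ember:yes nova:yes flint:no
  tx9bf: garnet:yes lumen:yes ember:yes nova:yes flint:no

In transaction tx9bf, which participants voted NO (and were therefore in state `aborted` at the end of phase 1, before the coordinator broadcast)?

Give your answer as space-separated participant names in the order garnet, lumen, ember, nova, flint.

Answer: flint

Derivation:
Txn tx9bf phase 1: garnet yes -> prepared; lumen yes -> prepared; ember yes -> prepared; nova yes -> prepared; flint no -> aborted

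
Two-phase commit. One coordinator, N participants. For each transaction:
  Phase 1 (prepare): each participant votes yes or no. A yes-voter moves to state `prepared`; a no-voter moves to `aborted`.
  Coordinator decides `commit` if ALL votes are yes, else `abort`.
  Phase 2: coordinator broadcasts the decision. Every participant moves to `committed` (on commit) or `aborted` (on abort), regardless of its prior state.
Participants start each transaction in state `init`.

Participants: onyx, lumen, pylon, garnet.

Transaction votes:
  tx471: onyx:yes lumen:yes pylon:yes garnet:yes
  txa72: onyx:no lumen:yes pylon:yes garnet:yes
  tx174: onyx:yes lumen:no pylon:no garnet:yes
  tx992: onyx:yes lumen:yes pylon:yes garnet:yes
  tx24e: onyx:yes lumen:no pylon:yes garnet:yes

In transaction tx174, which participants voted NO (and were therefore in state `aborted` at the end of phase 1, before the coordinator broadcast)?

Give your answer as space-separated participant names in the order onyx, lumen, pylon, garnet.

Txn tx174 phase 1: onyx yes -> prepared; lumen no -> aborted; pylon no -> aborted; garnet yes -> prepared

Answer: lumen pylon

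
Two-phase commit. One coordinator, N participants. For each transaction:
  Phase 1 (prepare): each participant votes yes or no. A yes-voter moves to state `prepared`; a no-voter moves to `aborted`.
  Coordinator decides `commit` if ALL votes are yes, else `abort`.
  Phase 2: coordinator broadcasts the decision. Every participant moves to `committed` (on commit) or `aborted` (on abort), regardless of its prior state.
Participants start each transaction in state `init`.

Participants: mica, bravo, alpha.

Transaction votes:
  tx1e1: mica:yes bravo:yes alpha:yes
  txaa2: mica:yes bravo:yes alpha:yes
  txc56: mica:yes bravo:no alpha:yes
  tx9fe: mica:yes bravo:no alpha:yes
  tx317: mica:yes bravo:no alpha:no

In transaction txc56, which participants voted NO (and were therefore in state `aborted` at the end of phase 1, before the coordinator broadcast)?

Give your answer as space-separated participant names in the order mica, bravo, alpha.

Txn txc56 phase 1: mica yes -> prepared; bravo no -> aborted; alpha yes -> prepared

Answer: bravo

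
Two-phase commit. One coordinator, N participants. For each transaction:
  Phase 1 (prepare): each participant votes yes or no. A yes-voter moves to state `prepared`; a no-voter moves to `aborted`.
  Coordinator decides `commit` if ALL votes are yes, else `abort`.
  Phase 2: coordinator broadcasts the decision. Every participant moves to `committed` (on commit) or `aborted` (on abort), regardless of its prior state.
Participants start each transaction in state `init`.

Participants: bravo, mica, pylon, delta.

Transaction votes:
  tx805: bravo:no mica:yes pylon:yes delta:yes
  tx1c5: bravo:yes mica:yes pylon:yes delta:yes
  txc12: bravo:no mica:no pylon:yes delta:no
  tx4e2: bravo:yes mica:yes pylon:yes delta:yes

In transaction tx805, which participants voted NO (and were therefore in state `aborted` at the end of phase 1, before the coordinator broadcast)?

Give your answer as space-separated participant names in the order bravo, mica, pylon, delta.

Txn tx805 phase 1: bravo no -> aborted; mica yes -> prepared; pylon yes -> prepared; delta yes -> prepared

Answer: bravo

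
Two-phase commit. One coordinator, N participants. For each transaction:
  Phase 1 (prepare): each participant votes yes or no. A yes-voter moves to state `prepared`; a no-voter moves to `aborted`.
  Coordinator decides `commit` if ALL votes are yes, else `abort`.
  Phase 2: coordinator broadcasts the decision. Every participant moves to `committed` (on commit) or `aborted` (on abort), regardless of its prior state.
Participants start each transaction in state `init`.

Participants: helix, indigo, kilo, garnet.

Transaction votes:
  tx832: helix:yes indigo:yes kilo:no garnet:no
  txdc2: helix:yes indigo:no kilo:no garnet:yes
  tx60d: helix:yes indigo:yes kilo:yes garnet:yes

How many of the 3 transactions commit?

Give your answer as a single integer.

tx832: no from kilo, garnet -> abort (commits=0)
txdc2: no from indigo, kilo -> abort (commits=0)
tx60d: all yes -> commit (commits=1)

Answer: 1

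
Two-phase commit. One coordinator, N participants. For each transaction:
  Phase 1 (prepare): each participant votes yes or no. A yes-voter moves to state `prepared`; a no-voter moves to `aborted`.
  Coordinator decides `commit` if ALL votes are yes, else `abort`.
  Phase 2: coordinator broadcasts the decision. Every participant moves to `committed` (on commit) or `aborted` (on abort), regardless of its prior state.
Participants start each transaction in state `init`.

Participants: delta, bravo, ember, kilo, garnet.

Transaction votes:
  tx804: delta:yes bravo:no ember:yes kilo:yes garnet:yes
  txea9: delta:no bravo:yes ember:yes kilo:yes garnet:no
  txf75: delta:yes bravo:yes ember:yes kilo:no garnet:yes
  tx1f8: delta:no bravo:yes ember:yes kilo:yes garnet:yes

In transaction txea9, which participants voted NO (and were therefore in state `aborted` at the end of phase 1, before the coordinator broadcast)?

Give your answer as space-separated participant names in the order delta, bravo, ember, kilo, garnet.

Txn txea9 phase 1: delta no -> aborted; bravo yes -> prepared; ember yes -> prepared; kilo yes -> prepared; garnet no -> aborted

Answer: delta garnet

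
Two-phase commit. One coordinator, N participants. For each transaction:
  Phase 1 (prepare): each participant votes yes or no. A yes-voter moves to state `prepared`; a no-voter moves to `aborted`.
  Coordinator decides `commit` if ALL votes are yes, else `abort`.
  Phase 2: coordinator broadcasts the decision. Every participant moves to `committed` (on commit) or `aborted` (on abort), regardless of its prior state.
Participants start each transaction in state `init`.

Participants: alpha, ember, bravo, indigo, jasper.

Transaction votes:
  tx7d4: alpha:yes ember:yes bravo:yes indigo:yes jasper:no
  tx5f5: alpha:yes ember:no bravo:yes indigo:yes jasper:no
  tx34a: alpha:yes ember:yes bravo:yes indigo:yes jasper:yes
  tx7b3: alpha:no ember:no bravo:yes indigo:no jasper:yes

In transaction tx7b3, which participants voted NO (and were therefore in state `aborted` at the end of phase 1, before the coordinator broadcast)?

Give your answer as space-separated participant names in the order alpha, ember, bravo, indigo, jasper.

Txn tx7b3 phase 1: alpha no -> aborted; ember no -> aborted; bravo yes -> prepared; indigo no -> aborted; jasper yes -> prepared

Answer: alpha ember indigo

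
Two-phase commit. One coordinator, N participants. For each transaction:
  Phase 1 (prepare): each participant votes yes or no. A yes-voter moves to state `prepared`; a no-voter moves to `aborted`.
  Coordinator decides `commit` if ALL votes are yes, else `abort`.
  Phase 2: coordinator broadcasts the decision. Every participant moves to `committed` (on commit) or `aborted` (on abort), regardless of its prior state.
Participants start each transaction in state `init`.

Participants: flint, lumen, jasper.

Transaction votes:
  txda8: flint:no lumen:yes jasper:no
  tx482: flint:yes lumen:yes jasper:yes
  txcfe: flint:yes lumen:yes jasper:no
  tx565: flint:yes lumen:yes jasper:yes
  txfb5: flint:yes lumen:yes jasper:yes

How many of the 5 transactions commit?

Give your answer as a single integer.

Answer: 3

Derivation:
txda8: no from flint, jasper -> abort (commits=0)
tx482: all yes -> commit (commits=1)
txcfe: no from jasper -> abort (commits=1)
tx565: all yes -> commit (commits=2)
txfb5: all yes -> commit (commits=3)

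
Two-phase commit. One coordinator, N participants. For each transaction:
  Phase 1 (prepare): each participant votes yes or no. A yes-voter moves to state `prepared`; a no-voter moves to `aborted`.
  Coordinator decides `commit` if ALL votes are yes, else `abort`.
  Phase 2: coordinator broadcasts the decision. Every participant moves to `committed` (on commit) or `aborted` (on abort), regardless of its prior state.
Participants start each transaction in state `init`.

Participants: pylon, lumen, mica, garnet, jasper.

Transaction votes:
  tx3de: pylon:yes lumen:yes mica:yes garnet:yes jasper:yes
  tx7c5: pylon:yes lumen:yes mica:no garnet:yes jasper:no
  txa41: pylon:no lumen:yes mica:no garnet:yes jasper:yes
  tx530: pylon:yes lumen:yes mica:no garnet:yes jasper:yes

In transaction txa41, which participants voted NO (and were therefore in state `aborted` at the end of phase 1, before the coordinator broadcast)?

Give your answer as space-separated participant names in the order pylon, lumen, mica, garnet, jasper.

Txn txa41 phase 1: pylon no -> aborted; lumen yes -> prepared; mica no -> aborted; garnet yes -> prepared; jasper yes -> prepared

Answer: pylon mica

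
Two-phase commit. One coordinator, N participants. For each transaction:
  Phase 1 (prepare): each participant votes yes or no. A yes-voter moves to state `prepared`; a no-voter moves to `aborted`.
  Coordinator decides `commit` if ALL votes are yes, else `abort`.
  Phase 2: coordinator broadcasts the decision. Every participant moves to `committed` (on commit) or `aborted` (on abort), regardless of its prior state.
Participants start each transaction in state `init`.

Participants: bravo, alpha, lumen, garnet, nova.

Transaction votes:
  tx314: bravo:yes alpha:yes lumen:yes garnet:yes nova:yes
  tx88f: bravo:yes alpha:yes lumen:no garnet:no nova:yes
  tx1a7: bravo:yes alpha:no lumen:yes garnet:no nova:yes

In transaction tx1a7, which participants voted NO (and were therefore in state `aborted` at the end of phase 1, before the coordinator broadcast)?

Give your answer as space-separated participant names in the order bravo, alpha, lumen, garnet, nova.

Txn tx1a7 phase 1: bravo yes -> prepared; alpha no -> aborted; lumen yes -> prepared; garnet no -> aborted; nova yes -> prepared

Answer: alpha garnet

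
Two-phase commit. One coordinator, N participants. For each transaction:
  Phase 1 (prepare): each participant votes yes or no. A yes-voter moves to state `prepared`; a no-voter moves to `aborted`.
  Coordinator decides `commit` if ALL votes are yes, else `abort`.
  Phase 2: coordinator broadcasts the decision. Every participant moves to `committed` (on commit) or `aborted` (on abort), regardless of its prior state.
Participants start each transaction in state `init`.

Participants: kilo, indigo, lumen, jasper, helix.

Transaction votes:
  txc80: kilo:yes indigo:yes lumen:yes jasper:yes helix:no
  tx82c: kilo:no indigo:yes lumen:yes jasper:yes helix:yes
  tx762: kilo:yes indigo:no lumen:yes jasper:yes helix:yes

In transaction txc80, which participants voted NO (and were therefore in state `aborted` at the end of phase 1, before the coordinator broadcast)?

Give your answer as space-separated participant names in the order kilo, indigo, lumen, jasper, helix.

Answer: helix

Derivation:
Txn txc80 phase 1: kilo yes -> prepared; indigo yes -> prepared; lumen yes -> prepared; jasper yes -> prepared; helix no -> aborted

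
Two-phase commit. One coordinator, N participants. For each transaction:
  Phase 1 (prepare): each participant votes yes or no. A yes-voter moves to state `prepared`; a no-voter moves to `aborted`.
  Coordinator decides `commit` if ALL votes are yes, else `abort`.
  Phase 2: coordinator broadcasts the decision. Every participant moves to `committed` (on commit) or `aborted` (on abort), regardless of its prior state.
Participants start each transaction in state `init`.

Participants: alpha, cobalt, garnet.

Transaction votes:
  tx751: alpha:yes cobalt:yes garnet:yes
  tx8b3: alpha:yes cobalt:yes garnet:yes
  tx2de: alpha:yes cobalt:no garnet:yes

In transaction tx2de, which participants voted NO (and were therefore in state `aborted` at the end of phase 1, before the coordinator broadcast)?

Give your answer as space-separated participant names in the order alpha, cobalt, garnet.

Answer: cobalt

Derivation:
Txn tx2de phase 1: alpha yes -> prepared; cobalt no -> aborted; garnet yes -> prepared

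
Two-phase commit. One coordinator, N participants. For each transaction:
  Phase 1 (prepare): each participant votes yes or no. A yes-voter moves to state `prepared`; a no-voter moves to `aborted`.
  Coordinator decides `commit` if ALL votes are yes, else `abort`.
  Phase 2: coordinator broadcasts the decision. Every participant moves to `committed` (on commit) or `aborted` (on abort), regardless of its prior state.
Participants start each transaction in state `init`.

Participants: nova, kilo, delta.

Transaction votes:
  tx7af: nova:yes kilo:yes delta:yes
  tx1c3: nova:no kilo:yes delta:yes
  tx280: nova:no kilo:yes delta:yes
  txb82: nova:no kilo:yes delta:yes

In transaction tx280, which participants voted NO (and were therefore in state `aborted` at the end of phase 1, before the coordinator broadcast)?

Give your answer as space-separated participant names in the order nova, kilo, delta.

Answer: nova

Derivation:
Txn tx280 phase 1: nova no -> aborted; kilo yes -> prepared; delta yes -> prepared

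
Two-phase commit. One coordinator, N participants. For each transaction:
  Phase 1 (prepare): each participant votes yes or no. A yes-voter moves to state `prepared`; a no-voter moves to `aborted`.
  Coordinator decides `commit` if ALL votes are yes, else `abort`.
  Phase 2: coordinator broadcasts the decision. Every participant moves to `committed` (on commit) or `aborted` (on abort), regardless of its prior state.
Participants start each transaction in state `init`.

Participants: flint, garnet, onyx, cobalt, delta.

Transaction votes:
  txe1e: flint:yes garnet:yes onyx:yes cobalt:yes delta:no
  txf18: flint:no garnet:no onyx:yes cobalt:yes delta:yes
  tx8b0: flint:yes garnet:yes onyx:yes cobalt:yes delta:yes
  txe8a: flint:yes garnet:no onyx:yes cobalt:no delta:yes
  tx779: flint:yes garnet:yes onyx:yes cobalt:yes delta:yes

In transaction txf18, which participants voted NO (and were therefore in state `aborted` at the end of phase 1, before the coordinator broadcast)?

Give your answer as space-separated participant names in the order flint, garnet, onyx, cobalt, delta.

Answer: flint garnet

Derivation:
Txn txf18 phase 1: flint no -> aborted; garnet no -> aborted; onyx yes -> prepared; cobalt yes -> prepared; delta yes -> prepared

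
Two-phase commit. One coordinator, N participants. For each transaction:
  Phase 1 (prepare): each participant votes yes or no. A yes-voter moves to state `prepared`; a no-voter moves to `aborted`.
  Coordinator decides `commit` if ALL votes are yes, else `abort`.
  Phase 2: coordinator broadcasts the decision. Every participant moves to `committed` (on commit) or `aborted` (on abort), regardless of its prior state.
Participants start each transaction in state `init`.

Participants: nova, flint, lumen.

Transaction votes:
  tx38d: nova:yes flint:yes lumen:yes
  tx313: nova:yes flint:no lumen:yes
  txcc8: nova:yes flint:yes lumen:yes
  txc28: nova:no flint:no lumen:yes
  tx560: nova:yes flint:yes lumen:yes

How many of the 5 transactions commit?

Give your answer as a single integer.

Answer: 3

Derivation:
tx38d: all yes -> commit (commits=1)
tx313: no from flint -> abort (commits=1)
txcc8: all yes -> commit (commits=2)
txc28: no from nova, flint -> abort (commits=2)
tx560: all yes -> commit (commits=3)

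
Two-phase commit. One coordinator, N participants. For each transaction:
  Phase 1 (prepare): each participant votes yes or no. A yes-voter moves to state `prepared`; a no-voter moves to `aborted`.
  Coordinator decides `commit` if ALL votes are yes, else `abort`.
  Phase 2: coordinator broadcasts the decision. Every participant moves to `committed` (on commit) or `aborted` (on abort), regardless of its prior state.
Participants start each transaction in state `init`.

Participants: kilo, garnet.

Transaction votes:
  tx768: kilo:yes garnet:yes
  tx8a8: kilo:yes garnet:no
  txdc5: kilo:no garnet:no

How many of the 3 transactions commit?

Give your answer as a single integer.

Answer: 1

Derivation:
tx768: all yes -> commit (commits=1)
tx8a8: no from garnet -> abort (commits=1)
txdc5: no from kilo, garnet -> abort (commits=1)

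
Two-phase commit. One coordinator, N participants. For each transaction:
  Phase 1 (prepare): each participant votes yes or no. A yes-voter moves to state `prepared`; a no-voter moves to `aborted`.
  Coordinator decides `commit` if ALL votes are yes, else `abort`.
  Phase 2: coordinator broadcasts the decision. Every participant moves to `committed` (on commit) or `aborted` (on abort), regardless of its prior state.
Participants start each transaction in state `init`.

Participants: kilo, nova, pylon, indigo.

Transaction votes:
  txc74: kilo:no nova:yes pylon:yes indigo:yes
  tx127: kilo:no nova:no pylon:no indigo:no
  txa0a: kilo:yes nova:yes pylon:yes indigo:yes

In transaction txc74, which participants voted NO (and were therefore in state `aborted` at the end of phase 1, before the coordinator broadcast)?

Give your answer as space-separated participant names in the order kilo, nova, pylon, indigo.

Answer: kilo

Derivation:
Txn txc74 phase 1: kilo no -> aborted; nova yes -> prepared; pylon yes -> prepared; indigo yes -> prepared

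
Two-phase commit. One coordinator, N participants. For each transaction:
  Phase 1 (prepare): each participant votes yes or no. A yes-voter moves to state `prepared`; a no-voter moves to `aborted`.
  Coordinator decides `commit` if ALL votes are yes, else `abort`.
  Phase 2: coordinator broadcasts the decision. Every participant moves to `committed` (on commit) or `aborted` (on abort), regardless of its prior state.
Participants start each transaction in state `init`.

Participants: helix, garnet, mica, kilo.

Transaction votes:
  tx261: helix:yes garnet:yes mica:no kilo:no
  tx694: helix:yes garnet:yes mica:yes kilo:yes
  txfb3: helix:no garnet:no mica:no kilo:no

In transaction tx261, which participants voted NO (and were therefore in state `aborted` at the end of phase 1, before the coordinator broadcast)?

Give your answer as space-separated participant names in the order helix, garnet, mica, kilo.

Answer: mica kilo

Derivation:
Txn tx261 phase 1: helix yes -> prepared; garnet yes -> prepared; mica no -> aborted; kilo no -> aborted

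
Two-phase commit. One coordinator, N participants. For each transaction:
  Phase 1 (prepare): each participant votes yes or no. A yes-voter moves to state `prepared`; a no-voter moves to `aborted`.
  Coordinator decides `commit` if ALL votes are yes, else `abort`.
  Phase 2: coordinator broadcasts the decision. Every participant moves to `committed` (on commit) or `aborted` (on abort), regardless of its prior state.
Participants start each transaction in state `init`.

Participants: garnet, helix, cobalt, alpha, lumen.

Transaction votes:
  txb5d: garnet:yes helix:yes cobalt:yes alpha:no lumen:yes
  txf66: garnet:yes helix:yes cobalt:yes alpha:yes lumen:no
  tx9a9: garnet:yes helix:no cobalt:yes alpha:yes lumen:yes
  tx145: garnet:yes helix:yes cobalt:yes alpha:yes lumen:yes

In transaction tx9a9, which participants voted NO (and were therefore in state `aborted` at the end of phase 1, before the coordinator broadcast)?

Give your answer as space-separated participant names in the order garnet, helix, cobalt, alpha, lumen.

Answer: helix

Derivation:
Txn tx9a9 phase 1: garnet yes -> prepared; helix no -> aborted; cobalt yes -> prepared; alpha yes -> prepared; lumen yes -> prepared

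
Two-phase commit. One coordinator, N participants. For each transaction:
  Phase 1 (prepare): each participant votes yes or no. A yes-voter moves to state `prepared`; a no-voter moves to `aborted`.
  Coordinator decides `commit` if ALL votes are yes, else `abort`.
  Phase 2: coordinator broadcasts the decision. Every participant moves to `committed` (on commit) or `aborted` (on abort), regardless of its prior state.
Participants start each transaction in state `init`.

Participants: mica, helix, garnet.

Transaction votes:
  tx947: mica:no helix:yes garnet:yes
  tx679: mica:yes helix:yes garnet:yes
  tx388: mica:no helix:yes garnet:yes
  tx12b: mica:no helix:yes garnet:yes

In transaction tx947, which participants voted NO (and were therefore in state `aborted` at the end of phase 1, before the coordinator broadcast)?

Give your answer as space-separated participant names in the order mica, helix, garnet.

Txn tx947 phase 1: mica no -> aborted; helix yes -> prepared; garnet yes -> prepared

Answer: mica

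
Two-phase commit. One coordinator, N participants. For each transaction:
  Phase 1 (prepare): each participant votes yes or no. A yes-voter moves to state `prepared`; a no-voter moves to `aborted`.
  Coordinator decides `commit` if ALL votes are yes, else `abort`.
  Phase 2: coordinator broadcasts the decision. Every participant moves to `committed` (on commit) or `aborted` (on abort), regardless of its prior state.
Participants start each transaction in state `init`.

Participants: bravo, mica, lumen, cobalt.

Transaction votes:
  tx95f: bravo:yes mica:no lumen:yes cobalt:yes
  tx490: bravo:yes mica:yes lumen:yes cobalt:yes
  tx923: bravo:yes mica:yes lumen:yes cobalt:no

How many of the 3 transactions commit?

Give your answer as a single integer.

tx95f: no from mica -> abort (commits=0)
tx490: all yes -> commit (commits=1)
tx923: no from cobalt -> abort (commits=1)

Answer: 1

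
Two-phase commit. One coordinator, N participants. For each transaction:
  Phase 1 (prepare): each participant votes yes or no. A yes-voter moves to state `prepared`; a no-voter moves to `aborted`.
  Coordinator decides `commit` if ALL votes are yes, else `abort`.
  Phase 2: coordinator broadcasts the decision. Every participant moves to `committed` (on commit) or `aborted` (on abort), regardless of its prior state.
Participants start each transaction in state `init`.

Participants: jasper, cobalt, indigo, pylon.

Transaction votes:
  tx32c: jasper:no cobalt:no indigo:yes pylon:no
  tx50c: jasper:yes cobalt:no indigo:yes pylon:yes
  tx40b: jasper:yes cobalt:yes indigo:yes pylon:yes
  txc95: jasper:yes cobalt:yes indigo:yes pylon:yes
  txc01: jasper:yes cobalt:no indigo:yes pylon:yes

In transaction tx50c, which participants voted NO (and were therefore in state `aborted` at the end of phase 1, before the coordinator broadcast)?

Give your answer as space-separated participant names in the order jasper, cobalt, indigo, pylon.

Txn tx50c phase 1: jasper yes -> prepared; cobalt no -> aborted; indigo yes -> prepared; pylon yes -> prepared

Answer: cobalt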